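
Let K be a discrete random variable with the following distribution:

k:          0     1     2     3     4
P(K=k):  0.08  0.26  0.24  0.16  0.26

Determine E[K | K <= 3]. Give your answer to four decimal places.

P(K <= 3) = 0.08 + 0.26 + 0.24 + 0.16 = 0.74.
E[K | K <= 3] = [0·0.08 + 1·0.26 + 2·0.24 + 3·0.16] / 0.74
 = 1.22 / 0.74
 = 61/37

1.6486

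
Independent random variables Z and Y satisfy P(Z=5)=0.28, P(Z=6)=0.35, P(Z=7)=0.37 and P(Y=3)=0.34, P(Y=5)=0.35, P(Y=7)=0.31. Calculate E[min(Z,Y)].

E[min(Z,Y)] = Σ_z Σ_y min(z,y) · P(Z=z)P(Y=y)
 = 3·0.0952 + 5·0.098 + 5·0.0868 + 3·0.119 + 5·0.1225 + 6·0.1085 + 3·0.1258 + 5·0.1295 + 7·0.1147
 = 0.2856 + 0.49 + 0.434 + 0.357 + 0.6125 + 0.651 + 0.3774 + 0.6475 + 0.8029
 = 4.6579

4.6579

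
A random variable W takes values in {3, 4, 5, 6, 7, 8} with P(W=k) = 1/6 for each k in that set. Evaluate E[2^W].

84

E[2^W] = Σ 2^w·P(W=w)
 = 8·1/6 + 16·1/6 + 32·1/6 + 64·1/6 + 128·1/6 + 256·1/6
 = 4/3 + 8/3 + 16/3 + 32/3 + 64/3 + 128/3
 = 84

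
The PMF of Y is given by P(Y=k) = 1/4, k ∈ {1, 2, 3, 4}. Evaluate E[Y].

E[Y] = Σ y·P(Y=y)
 = 1·1/4 + 2·1/4 + 3·1/4 + 4·1/4
 = 1/4 + 1/2 + 3/4 + 1
 = 5/2

2.5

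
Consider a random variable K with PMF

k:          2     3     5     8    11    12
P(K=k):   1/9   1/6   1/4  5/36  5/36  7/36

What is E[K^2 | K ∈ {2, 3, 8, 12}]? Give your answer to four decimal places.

63.5455

P(K ∈ {2, 3, 8, 12}) = 1/9 + 1/6 + 5/36 + 7/36 = 11/18.
E[K^2 | K ∈ {2, 3, 8, 12}] = [4·1/9 + 9·1/6 + 64·5/36 + 144·7/36] / (11/18)
 = 233/6 / (11/18)
 = 699/11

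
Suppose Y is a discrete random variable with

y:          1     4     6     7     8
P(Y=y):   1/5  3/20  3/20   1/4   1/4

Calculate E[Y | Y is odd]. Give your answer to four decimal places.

P(Y is odd) = 1/5 + 1/4 = 9/20.
E[Y | Y is odd] = [1·1/5 + 7·1/4] / (9/20)
 = 39/20 / (9/20)
 = 13/3

4.3333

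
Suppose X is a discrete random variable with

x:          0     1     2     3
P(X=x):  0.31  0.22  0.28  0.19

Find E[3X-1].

3.05

E[3X-1] = Σ (3x-1)·P(X=x)
 = (-1)·0.31 + 2·0.22 + 5·0.28 + 8·0.19
 = (-0.31) + 0.44 + 1.4 + 1.52
 = 3.05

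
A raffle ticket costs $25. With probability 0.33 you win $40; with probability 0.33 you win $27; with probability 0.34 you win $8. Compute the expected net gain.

E[payout] = 40·0.33 + 27·0.33 + 8·0.34
 = 13.2 + 8.91 + 2.72
 = 24.83
Net = 24.83 - 25 = -0.17

-0.17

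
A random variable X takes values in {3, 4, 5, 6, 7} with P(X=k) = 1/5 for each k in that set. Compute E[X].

E[X] = Σ x·P(X=x)
 = 3·1/5 + 4·1/5 + 5·1/5 + 6·1/5 + 7·1/5
 = 3/5 + 4/5 + 1 + 6/5 + 7/5
 = 5

5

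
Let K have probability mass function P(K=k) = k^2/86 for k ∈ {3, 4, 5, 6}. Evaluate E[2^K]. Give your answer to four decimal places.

E[2^K] = Σ 2^k·P(K=k)
 = 8·9/86 + 16·8/43 + 32·25/86 + 64·18/43
 = 36/43 + 128/43 + 400/43 + 1152/43
 = 1716/43

39.9070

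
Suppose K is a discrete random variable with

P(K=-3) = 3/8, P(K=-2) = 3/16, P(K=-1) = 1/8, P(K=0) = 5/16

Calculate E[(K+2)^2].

1.75

E[(K+2)^2] = Σ (k+2)^2·P(K=k)
 = 1·3/8 + 0·3/16 + 1·1/8 + 4·5/16
 = 3/8 + 0 + 1/8 + 5/4
 = 7/4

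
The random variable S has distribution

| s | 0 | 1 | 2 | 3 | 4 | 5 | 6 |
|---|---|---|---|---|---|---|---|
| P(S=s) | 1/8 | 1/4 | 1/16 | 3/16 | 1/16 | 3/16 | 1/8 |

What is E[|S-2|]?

E[|S-2|] = Σ |s-2|·P(S=s)
 = 2·1/8 + 1·1/4 + 0·1/16 + 1·3/16 + 2·1/16 + 3·3/16 + 4·1/8
 = 1/4 + 1/4 + 0 + 3/16 + 1/8 + 9/16 + 1/2
 = 15/8

1.875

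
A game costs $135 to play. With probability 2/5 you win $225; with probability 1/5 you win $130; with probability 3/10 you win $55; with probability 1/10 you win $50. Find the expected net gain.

E[payout] = 225·2/5 + 130·1/5 + 55·3/10 + 50·1/10
 = 90 + 26 + 33/2 + 5
 = 275/2
Net = 275/2 - 135 = 5/2

2.5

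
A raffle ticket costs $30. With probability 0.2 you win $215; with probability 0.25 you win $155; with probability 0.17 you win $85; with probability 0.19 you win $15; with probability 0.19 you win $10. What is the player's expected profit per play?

E[payout] = 215·0.2 + 155·0.25 + 85·0.17 + 15·0.19 + 10·0.19
 = 43 + 38.75 + 14.45 + 2.85 + 1.9
 = 100.95
Net = 100.95 - 30 = 70.95

70.95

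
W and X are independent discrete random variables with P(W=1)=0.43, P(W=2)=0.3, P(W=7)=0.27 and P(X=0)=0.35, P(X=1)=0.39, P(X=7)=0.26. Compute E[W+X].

E[W+X] = Σ_w Σ_x (w+x) · P(W=w)P(X=x)
 = 1·0.1505 + 2·0.1677 + 8·0.1118 + 2·0.105 + 3·0.117 + 9·0.078 + 7·0.0945 + 8·0.1053 + 14·0.0702
 = 0.1505 + 0.3354 + 0.8944 + 0.21 + 0.351 + 0.702 + 0.6615 + 0.8424 + 0.9828
 = 5.13

5.13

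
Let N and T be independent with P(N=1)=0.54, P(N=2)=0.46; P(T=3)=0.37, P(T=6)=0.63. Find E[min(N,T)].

E[min(N,T)] = Σ_n Σ_t min(n,t) · P(N=n)P(T=t)
 = 1·0.1998 + 1·0.3402 + 2·0.1702 + 2·0.2898
 = 0.1998 + 0.3402 + 0.3404 + 0.5796
 = 1.46

1.46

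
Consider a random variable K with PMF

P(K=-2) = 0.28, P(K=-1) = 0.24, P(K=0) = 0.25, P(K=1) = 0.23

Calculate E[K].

-0.57

E[K] = Σ k·P(K=k)
 = (-2)·0.28 + (-1)·0.24 + 0·0.25 + 1·0.23
 = (-0.56) + (-0.24) + 0 + 0.23
 = -0.57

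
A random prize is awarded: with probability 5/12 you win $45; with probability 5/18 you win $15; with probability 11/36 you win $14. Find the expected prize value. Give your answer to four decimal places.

27.1944

E[payout] = 45·5/12 + 15·5/18 + 14·11/36
 = 75/4 + 25/6 + 77/18
 = 979/36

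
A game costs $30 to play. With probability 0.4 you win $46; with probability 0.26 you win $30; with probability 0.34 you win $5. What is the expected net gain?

E[payout] = 46·0.4 + 30·0.26 + 5·0.34
 = 18.4 + 7.8 + 1.7
 = 27.9
Net = 27.9 - 30 = -2.1

-2.1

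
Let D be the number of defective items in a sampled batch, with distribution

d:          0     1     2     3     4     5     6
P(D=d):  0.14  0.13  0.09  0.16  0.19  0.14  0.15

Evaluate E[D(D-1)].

10.72

E[D(D-1)] = Σ d(d-1)·P(D=d)
 = 0·0.14 + 0·0.13 + 2·0.09 + 6·0.16 + 12·0.19 + 20·0.14 + 30·0.15
 = 0 + 0 + 0.18 + 0.96 + 2.28 + 2.8 + 4.5
 = 10.72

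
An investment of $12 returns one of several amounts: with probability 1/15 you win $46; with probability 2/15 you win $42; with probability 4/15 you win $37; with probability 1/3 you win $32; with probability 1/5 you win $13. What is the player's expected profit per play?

E[payout] = 46·1/15 + 42·2/15 + 37·4/15 + 32·1/3 + 13·1/5
 = 46/15 + 28/5 + 148/15 + 32/3 + 13/5
 = 159/5
Net = 159/5 - 12 = 99/5

19.8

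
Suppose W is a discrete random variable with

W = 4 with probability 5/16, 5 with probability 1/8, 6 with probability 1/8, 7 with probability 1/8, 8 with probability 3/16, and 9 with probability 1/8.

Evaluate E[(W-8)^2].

E[(W-8)^2] = Σ (w-8)^2·P(W=w)
 = 16·5/16 + 9·1/8 + 4·1/8 + 1·1/8 + 0·3/16 + 1·1/8
 = 5 + 9/8 + 1/2 + 1/8 + 0 + 1/8
 = 55/8

6.875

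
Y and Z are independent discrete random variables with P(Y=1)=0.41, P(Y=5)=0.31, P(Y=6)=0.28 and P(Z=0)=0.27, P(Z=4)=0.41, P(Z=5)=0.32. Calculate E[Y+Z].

E[Y+Z] = Σ_y Σ_z (y+z) · P(Y=y)P(Z=z)
 = 1·0.1107 + 5·0.1681 + 6·0.1312 + 5·0.0837 + 9·0.1271 + 10·0.0992 + 6·0.0756 + 10·0.1148 + 11·0.0896
 = 0.1107 + 0.8405 + 0.7872 + 0.4185 + 1.1439 + 0.992 + 0.4536 + 1.148 + 0.9856
 = 6.88

6.88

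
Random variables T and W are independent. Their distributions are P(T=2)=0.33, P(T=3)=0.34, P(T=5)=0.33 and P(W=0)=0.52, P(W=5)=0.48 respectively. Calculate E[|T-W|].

E[|T-W|] = Σ_t Σ_w |t-w| · P(T=t)P(W=w)
 = 2·0.1716 + 3·0.1584 + 3·0.1768 + 2·0.1632 + 5·0.1716 + 0·0.1584
 = 0.3432 + 0.4752 + 0.5304 + 0.3264 + 0.858 + 0
 = 2.5332

2.5332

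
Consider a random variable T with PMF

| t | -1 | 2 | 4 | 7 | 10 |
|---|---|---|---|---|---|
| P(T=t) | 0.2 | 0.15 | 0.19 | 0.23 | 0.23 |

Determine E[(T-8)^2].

E[(T-8)^2] = Σ (t-8)^2·P(T=t)
 = 81·0.2 + 36·0.15 + 16·0.19 + 1·0.23 + 4·0.23
 = 16.2 + 5.4 + 3.04 + 0.23 + 0.92
 = 25.79

25.79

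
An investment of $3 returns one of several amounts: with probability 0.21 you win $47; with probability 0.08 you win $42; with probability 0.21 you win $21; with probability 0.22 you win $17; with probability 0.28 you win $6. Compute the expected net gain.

20.06

E[payout] = 47·0.21 + 42·0.08 + 21·0.21 + 17·0.22 + 6·0.28
 = 9.87 + 3.36 + 4.41 + 3.74 + 1.68
 = 23.06
Net = 23.06 - 3 = 20.06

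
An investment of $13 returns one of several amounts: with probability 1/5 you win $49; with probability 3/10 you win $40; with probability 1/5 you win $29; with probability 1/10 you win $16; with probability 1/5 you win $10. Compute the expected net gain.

E[payout] = 49·1/5 + 40·3/10 + 29·1/5 + 16·1/10 + 10·1/5
 = 49/5 + 12 + 29/5 + 8/5 + 2
 = 156/5
Net = 156/5 - 13 = 91/5

18.2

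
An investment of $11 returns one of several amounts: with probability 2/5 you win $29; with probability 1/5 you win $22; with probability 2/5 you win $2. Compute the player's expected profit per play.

E[payout] = 29·2/5 + 22·1/5 + 2·2/5
 = 58/5 + 22/5 + 4/5
 = 84/5
Net = 84/5 - 11 = 29/5

5.8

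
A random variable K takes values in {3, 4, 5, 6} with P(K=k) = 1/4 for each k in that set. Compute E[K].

4.5

E[K] = Σ k·P(K=k)
 = 3·1/4 + 4·1/4 + 5·1/4 + 6·1/4
 = 3/4 + 1 + 5/4 + 3/2
 = 9/2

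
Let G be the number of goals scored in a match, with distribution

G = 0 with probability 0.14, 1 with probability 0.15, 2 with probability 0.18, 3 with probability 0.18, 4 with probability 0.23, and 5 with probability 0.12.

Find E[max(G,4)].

4.12

E[max(G,4)] = Σ max(g,4)·P(G=g)
 = 4·0.14 + 4·0.15 + 4·0.18 + 4·0.18 + 4·0.23 + 5·0.12
 = 0.56 + 0.6 + 0.72 + 0.72 + 0.92 + 0.6
 = 4.12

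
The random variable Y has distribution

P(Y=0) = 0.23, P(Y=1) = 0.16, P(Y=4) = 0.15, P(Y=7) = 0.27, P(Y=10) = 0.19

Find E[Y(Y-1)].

30.24

E[Y(Y-1)] = Σ y(y-1)·P(Y=y)
 = 0·0.23 + 0·0.16 + 12·0.15 + 42·0.27 + 90·0.19
 = 0 + 0 + 1.8 + 11.34 + 17.1
 = 30.24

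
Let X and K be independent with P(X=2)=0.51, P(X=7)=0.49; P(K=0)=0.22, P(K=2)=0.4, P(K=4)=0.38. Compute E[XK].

E[XK] = Σ_x Σ_k xk · P(X=x)P(K=k)
 = 0·0.1122 + 4·0.204 + 8·0.1938 + 0·0.1078 + 14·0.196 + 28·0.1862
 = 0 + 0.816 + 1.5504 + 0 + 2.744 + 5.2136
 = 10.324

10.324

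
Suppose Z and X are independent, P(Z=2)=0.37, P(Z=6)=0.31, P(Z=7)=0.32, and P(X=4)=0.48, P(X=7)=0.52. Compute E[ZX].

E[ZX] = Σ_z Σ_x zx · P(Z=z)P(X=x)
 = 8·0.1776 + 14·0.1924 + 24·0.1488 + 42·0.1612 + 28·0.1536 + 49·0.1664
 = 1.4208 + 2.6936 + 3.5712 + 6.7704 + 4.3008 + 8.1536
 = 26.9104

26.9104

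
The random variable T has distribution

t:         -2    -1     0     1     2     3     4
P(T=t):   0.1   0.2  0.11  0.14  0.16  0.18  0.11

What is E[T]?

1.04

E[T] = Σ t·P(T=t)
 = (-2)·0.1 + (-1)·0.2 + 0·0.11 + 1·0.14 + 2·0.16 + 3·0.18 + 4·0.11
 = (-0.2) + (-0.2) + 0 + 0.14 + 0.32 + 0.54 + 0.44
 = 1.04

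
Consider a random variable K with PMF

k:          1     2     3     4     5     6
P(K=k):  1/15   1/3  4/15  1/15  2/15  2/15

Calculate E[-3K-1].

-10.8

E[-3K-1] = Σ (-3k-1)·P(K=k)
 = (-4)·1/15 + (-7)·1/3 + (-10)·4/15 + (-13)·1/15 + (-16)·2/15 + (-19)·2/15
 = (-4/15) + (-7/3) + (-8/3) + (-13/15) + (-32/15) + (-38/15)
 = -54/5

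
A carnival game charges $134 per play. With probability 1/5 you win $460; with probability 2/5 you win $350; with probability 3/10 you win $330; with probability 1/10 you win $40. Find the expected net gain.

201

E[payout] = 460·1/5 + 350·2/5 + 330·3/10 + 40·1/10
 = 92 + 140 + 99 + 4
 = 335
Net = 335 - 134 = 201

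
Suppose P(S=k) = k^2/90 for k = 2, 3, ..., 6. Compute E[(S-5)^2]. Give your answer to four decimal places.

E[(S-5)^2] = Σ (s-5)^2·P(S=s)
 = 9·2/45 + 4·1/10 + 1·8/45 + 0·5/18 + 1·2/5
 = 2/5 + 2/5 + 8/45 + 0 + 2/5
 = 62/45

1.3778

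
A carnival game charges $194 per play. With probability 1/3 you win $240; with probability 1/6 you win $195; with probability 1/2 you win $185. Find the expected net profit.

11

E[payout] = 240·1/3 + 195·1/6 + 185·1/2
 = 80 + 65/2 + 185/2
 = 205
Net = 205 - 194 = 11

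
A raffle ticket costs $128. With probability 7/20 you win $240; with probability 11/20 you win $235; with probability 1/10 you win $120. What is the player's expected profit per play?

97.25

E[payout] = 240·7/20 + 235·11/20 + 120·1/10
 = 84 + 517/4 + 12
 = 901/4
Net = 901/4 - 128 = 389/4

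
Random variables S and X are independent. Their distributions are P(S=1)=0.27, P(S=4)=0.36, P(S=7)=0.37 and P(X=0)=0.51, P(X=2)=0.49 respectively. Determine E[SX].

4.214

E[SX] = Σ_s Σ_x sx · P(S=s)P(X=x)
 = 0·0.1377 + 2·0.1323 + 0·0.1836 + 8·0.1764 + 0·0.1887 + 14·0.1813
 = 0 + 0.2646 + 0 + 1.4112 + 0 + 2.5382
 = 4.214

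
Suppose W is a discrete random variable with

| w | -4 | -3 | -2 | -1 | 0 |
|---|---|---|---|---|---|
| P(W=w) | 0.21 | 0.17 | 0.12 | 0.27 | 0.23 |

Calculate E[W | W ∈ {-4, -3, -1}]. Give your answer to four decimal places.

-2.4923

P(W ∈ {-4, -3, -1}) = 0.21 + 0.17 + 0.27 = 0.65.
E[W | W ∈ {-4, -3, -1}] = [(-4)·0.21 + (-3)·0.17 + (-1)·0.27] / 0.65
 = -1.62 / 0.65
 = -162/65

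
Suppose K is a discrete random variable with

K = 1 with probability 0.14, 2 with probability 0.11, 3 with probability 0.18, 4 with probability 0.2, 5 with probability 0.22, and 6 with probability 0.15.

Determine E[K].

3.7

E[K] = Σ k·P(K=k)
 = 1·0.14 + 2·0.11 + 3·0.18 + 4·0.2 + 5·0.22 + 6·0.15
 = 0.14 + 0.22 + 0.54 + 0.8 + 1.1 + 0.9
 = 3.7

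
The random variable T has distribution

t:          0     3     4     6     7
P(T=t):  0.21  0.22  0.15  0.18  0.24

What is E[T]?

4.02

E[T] = Σ t·P(T=t)
 = 0·0.21 + 3·0.22 + 4·0.15 + 6·0.18 + 7·0.24
 = 0 + 0.66 + 0.6 + 1.08 + 1.68
 = 4.02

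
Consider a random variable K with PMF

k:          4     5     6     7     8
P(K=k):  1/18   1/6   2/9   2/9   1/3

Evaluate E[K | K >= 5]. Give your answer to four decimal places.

6.7647

P(K >= 5) = 1/6 + 2/9 + 2/9 + 1/3 = 17/18.
E[K | K >= 5] = [5·1/6 + 6·2/9 + 7·2/9 + 8·1/3] / (17/18)
 = 115/18 / (17/18)
 = 115/17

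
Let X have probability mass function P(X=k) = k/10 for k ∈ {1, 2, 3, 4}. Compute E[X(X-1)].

7

E[X(X-1)] = Σ x(x-1)·P(X=x)
 = 0·1/10 + 2·1/5 + 6·3/10 + 12·2/5
 = 0 + 2/5 + 9/5 + 24/5
 = 7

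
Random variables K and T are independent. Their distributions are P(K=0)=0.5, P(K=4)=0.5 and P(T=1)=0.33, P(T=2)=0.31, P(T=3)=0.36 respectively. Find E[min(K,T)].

E[min(K,T)] = Σ_k Σ_t min(k,t) · P(K=k)P(T=t)
 = 0·0.165 + 0·0.155 + 0·0.18 + 1·0.165 + 2·0.155 + 3·0.18
 = 0 + 0 + 0 + 0.165 + 0.31 + 0.54
 = 1.015

1.015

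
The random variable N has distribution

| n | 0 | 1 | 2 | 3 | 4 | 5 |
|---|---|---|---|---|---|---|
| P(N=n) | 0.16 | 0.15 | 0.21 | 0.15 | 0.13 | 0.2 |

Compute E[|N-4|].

E[|N-4|] = Σ |n-4|·P(N=n)
 = 4·0.16 + 3·0.15 + 2·0.21 + 1·0.15 + 0·0.13 + 1·0.2
 = 0.64 + 0.45 + 0.42 + 0.15 + 0 + 0.2
 = 1.86

1.86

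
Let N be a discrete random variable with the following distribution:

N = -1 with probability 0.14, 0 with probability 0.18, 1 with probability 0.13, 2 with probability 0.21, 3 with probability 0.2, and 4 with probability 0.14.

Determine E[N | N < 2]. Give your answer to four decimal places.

P(N < 2) = 0.14 + 0.18 + 0.13 = 0.45.
E[N | N < 2] = [(-1)·0.14 + 0·0.18 + 1·0.13] / 0.45
 = -0.01 / 0.45
 = -1/45

-0.0222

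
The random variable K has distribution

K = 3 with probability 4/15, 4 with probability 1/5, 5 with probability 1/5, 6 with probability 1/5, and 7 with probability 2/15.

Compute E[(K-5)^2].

2

E[(K-5)^2] = Σ (k-5)^2·P(K=k)
 = 4·4/15 + 1·1/5 + 0·1/5 + 1·1/5 + 4·2/15
 = 16/15 + 1/5 + 0 + 1/5 + 8/15
 = 2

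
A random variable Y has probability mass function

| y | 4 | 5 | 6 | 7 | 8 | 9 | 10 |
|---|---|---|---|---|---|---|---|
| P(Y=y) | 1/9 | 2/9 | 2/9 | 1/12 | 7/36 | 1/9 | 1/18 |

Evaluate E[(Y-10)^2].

14.75

E[(Y-10)^2] = Σ (y-10)^2·P(Y=y)
 = 36·1/9 + 25·2/9 + 16·2/9 + 9·1/12 + 4·7/36 + 1·1/9 + 0·1/18
 = 4 + 50/9 + 32/9 + 3/4 + 7/9 + 1/9 + 0
 = 59/4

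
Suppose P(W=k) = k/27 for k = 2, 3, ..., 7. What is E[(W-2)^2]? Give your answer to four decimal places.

E[(W-2)^2] = Σ (w-2)^2·P(W=w)
 = 0·2/27 + 1·1/9 + 4·4/27 + 9·5/27 + 16·2/9 + 25·7/27
 = 0 + 1/9 + 16/27 + 5/3 + 32/9 + 175/27
 = 335/27

12.4074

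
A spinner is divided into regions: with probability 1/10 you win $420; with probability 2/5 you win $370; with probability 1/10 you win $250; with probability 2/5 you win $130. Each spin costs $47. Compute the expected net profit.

E[payout] = 420·1/10 + 370·2/5 + 250·1/10 + 130·2/5
 = 42 + 148 + 25 + 52
 = 267
Net = 267 - 47 = 220

220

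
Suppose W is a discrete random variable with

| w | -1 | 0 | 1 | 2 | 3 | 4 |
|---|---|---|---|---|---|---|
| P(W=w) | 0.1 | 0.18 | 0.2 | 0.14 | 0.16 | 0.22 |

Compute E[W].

1.74

E[W] = Σ w·P(W=w)
 = (-1)·0.1 + 0·0.18 + 1·0.2 + 2·0.14 + 3·0.16 + 4·0.22
 = (-0.1) + 0 + 0.2 + 0.28 + 0.48 + 0.88
 = 1.74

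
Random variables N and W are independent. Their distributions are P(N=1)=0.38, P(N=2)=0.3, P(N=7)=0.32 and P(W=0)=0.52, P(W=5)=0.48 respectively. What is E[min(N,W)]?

E[min(N,W)] = Σ_n Σ_w min(n,w) · P(N=n)P(W=w)
 = 0·0.1976 + 1·0.1824 + 0·0.156 + 2·0.144 + 0·0.1664 + 5·0.1536
 = 0 + 0.1824 + 0 + 0.288 + 0 + 0.768
 = 1.2384

1.2384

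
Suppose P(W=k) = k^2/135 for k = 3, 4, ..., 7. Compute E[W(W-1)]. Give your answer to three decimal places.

E[W(W-1)] = Σ w(w-1)·P(W=w)
 = 6·1/15 + 12·16/135 + 20·5/27 + 30·4/15 + 42·49/135
 = 2/5 + 64/45 + 100/27 + 8 + 686/45
 = 3884/135

28.770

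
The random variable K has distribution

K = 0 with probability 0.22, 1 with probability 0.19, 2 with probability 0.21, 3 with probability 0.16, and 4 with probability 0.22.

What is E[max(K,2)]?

2.6

E[max(K,2)] = Σ max(k,2)·P(K=k)
 = 2·0.22 + 2·0.19 + 2·0.21 + 3·0.16 + 4·0.22
 = 0.44 + 0.38 + 0.42 + 0.48 + 0.88
 = 2.6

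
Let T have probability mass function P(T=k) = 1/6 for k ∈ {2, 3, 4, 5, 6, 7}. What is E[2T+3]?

E[2T+3] = Σ (2t+3)·P(T=t)
 = 7·1/6 + 9·1/6 + 11·1/6 + 13·1/6 + 15·1/6 + 17·1/6
 = 7/6 + 3/2 + 11/6 + 13/6 + 5/2 + 17/6
 = 12

12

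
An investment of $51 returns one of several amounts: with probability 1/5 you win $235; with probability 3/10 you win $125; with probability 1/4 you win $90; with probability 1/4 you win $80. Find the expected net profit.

76

E[payout] = 235·1/5 + 125·3/10 + 90·1/4 + 80·1/4
 = 47 + 75/2 + 45/2 + 20
 = 127
Net = 127 - 51 = 76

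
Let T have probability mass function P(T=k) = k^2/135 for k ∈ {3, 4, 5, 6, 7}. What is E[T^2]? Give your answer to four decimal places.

34.5111

E[T^2] = Σ t^2·P(T=t)
 = 9·1/15 + 16·16/135 + 25·5/27 + 36·4/15 + 49·49/135
 = 3/5 + 256/135 + 125/27 + 48/5 + 2401/135
 = 1553/45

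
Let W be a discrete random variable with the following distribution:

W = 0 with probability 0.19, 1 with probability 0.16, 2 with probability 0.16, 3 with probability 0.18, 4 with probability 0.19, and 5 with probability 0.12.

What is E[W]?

2.38

E[W] = Σ w·P(W=w)
 = 0·0.19 + 1·0.16 + 2·0.16 + 3·0.18 + 4·0.19 + 5·0.12
 = 0 + 0.16 + 0.32 + 0.54 + 0.76 + 0.6
 = 2.38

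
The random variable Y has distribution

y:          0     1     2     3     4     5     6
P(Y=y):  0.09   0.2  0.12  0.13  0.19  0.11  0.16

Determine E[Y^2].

E[Y^2] = Σ y^2·P(Y=y)
 = 0·0.09 + 1·0.2 + 4·0.12 + 9·0.13 + 16·0.19 + 25·0.11 + 36·0.16
 = 0 + 0.2 + 0.48 + 1.17 + 3.04 + 2.75 + 5.76
 = 13.4

13.4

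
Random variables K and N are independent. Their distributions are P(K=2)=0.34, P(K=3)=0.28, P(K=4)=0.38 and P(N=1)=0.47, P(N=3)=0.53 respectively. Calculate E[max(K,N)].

E[max(K,N)] = Σ_k Σ_n max(k,n) · P(K=k)P(N=n)
 = 2·0.1598 + 3·0.1802 + 3·0.1316 + 3·0.1484 + 4·0.1786 + 4·0.2014
 = 0.3196 + 0.5406 + 0.3948 + 0.4452 + 0.7144 + 0.8056
 = 3.2202

3.2202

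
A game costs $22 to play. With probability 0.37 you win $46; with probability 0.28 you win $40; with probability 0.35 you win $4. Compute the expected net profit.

E[payout] = 46·0.37 + 40·0.28 + 4·0.35
 = 17.02 + 11.2 + 1.4
 = 29.62
Net = 29.62 - 22 = 7.62

7.62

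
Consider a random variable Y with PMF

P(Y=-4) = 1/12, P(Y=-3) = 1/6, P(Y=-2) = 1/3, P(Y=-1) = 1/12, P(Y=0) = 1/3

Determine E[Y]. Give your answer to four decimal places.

E[Y] = Σ y·P(Y=y)
 = (-4)·1/12 + (-3)·1/6 + (-2)·1/3 + (-1)·1/12 + 0·1/3
 = (-1/3) + (-1/2) + (-2/3) + (-1/12) + 0
 = -19/12

-1.5833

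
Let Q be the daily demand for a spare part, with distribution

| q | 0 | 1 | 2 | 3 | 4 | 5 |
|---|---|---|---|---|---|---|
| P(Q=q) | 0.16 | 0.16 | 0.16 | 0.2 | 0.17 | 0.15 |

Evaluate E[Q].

2.51

E[Q] = Σ q·P(Q=q)
 = 0·0.16 + 1·0.16 + 2·0.16 + 3·0.2 + 4·0.17 + 5·0.15
 = 0 + 0.16 + 0.32 + 0.6 + 0.68 + 0.75
 = 2.51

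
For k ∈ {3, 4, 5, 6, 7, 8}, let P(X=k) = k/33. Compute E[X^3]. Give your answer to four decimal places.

E[X^3] = Σ x^3·P(X=x)
 = 27·1/11 + 64·4/33 + 125·5/33 + 216·2/11 + 343·7/33 + 512·8/33
 = 27/11 + 256/33 + 625/33 + 432/11 + 2401/33 + 4096/33
 = 8755/33

265.3030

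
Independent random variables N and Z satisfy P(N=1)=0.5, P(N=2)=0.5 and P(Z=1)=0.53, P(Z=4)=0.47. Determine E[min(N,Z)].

E[min(N,Z)] = Σ_n Σ_z min(n,z) · P(N=n)P(Z=z)
 = 1·0.265 + 1·0.235 + 1·0.265 + 2·0.235
 = 0.265 + 0.235 + 0.265 + 0.47
 = 1.235

1.235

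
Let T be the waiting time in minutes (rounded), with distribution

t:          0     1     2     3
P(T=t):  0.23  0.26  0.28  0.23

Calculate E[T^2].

E[T^2] = Σ t^2·P(T=t)
 = 0·0.23 + 1·0.26 + 4·0.28 + 9·0.23
 = 0 + 0.26 + 1.12 + 2.07
 = 3.45

3.45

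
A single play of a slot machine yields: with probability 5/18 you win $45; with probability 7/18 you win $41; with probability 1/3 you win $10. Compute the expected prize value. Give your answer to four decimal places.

E[payout] = 45·5/18 + 41·7/18 + 10·1/3
 = 25/2 + 287/18 + 10/3
 = 286/9

31.7778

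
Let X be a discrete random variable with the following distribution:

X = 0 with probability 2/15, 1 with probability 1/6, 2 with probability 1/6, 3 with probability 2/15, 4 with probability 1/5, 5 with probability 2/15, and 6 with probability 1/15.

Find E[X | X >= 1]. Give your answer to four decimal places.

3.1923

P(X >= 1) = 1/6 + 1/6 + 2/15 + 1/5 + 2/15 + 1/15 = 13/15.
E[X | X >= 1] = [1·1/6 + 2·1/6 + 3·2/15 + 4·1/5 + 5·2/15 + 6·1/15] / (13/15)
 = 83/30 / (13/15)
 = 83/26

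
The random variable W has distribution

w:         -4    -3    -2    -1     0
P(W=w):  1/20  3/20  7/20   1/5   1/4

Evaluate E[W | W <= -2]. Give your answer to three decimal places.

-2.455

P(W <= -2) = 1/20 + 3/20 + 7/20 = 11/20.
E[W | W <= -2] = [(-4)·1/20 + (-3)·3/20 + (-2)·7/20] / (11/20)
 = -27/20 / (11/20)
 = -27/11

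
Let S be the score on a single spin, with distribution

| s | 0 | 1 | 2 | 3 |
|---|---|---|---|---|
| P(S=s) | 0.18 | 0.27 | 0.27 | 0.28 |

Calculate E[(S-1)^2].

E[(S-1)^2] = Σ (s-1)^2·P(S=s)
 = 1·0.18 + 0·0.27 + 1·0.27 + 4·0.28
 = 0.18 + 0 + 0.27 + 1.12
 = 1.57

1.57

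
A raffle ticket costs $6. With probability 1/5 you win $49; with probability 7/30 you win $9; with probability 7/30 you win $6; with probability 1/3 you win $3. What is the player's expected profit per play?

E[payout] = 49·1/5 + 9·7/30 + 6·7/30 + 3·1/3
 = 49/5 + 21/10 + 7/5 + 1
 = 143/10
Net = 143/10 - 6 = 83/10

8.3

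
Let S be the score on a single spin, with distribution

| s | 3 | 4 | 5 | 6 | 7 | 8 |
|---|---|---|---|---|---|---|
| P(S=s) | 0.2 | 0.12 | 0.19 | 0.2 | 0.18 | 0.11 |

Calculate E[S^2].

E[S^2] = Σ s^2·P(S=s)
 = 9·0.2 + 16·0.12 + 25·0.19 + 36·0.2 + 49·0.18 + 64·0.11
 = 1.8 + 1.92 + 4.75 + 7.2 + 8.82 + 7.04
 = 31.53

31.53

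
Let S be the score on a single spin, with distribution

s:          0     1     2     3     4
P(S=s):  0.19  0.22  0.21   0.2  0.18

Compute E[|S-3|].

1.4

E[|S-3|] = Σ |s-3|·P(S=s)
 = 3·0.19 + 2·0.22 + 1·0.21 + 0·0.2 + 1·0.18
 = 0.57 + 0.44 + 0.21 + 0 + 0.18
 = 1.4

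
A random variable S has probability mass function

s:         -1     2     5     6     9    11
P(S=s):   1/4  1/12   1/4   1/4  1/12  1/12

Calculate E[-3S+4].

-9

E[-3S+4] = Σ (-3s+4)·P(S=s)
 = 7·1/4 + (-2)·1/12 + (-11)·1/4 + (-14)·1/4 + (-23)·1/12 + (-29)·1/12
 = 7/4 + (-1/6) + (-11/4) + (-7/2) + (-23/12) + (-29/12)
 = -9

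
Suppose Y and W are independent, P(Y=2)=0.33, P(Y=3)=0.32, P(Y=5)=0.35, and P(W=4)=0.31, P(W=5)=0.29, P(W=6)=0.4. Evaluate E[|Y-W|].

E[|Y-W|] = Σ_y Σ_w |y-w| · P(Y=y)P(W=w)
 = 2·0.1023 + 3·0.0957 + 4·0.132 + 1·0.0992 + 2·0.0928 + 3·0.128 + 1·0.1085 + 0·0.1015 + 1·0.14
 = 0.2046 + 0.2871 + 0.528 + 0.0992 + 0.1856 + 0.384 + 0.1085 + 0 + 0.14
 = 1.937

1.937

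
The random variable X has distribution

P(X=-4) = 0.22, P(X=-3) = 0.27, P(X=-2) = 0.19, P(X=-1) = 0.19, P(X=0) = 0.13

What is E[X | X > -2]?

-0.59375

P(X > -2) = 0.19 + 0.13 = 0.32.
E[X | X > -2] = [(-1)·0.19 + 0·0.13] / 0.32
 = -0.19 / 0.32
 = -19/32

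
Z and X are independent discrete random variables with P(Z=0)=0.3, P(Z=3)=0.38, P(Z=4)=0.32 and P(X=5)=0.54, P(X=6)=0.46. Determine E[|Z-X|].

3.04

E[|Z-X|] = Σ_z Σ_x |z-x| · P(Z=z)P(X=x)
 = 5·0.162 + 6·0.138 + 2·0.2052 + 3·0.1748 + 1·0.1728 + 2·0.1472
 = 0.81 + 0.828 + 0.4104 + 0.5244 + 0.1728 + 0.2944
 = 3.04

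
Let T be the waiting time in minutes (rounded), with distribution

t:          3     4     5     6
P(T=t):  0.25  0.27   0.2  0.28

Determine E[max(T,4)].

4.76

E[max(T,4)] = Σ max(t,4)·P(T=t)
 = 4·0.25 + 4·0.27 + 5·0.2 + 6·0.28
 = 1 + 1.08 + 1 + 1.68
 = 4.76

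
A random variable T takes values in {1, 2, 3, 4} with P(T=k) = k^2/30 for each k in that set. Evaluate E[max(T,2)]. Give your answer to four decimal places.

3.3667

E[max(T,2)] = Σ max(t,2)·P(T=t)
 = 2·1/30 + 2·2/15 + 3·3/10 + 4·8/15
 = 1/15 + 4/15 + 9/10 + 32/15
 = 101/30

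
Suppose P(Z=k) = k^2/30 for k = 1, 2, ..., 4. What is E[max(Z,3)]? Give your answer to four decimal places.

3.5333

E[max(Z,3)] = Σ max(z,3)·P(Z=z)
 = 3·1/30 + 3·2/15 + 3·3/10 + 4·8/15
 = 1/10 + 2/5 + 9/10 + 32/15
 = 53/15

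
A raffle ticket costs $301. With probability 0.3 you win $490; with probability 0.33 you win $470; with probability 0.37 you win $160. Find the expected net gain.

E[payout] = 490·0.3 + 470·0.33 + 160·0.37
 = 147 + 155.1 + 59.2
 = 361.3
Net = 361.3 - 301 = 60.3

60.3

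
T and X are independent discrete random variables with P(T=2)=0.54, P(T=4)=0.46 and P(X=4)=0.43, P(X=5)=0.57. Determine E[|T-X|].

1.65

E[|T-X|] = Σ_t Σ_x |t-x| · P(T=t)P(X=x)
 = 2·0.2322 + 3·0.3078 + 0·0.1978 + 1·0.2622
 = 0.4644 + 0.9234 + 0 + 0.2622
 = 1.65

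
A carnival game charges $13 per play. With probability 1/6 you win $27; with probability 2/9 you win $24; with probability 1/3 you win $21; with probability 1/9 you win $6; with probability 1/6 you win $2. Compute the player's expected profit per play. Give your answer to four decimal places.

E[payout] = 27·1/6 + 24·2/9 + 21·1/3 + 6·1/9 + 2·1/6
 = 9/2 + 16/3 + 7 + 2/3 + 1/3
 = 107/6
Net = 107/6 - 13 = 29/6

4.8333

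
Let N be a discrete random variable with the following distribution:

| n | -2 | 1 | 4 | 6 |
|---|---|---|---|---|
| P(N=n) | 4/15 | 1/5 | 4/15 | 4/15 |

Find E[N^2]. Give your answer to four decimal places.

15.1333

E[N^2] = Σ n^2·P(N=n)
 = 4·4/15 + 1·1/5 + 16·4/15 + 36·4/15
 = 16/15 + 1/5 + 64/15 + 48/5
 = 227/15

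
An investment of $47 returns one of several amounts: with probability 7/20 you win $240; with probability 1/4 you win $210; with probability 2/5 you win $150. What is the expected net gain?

E[payout] = 240·7/20 + 210·1/4 + 150·2/5
 = 84 + 105/2 + 60
 = 393/2
Net = 393/2 - 47 = 299/2

149.5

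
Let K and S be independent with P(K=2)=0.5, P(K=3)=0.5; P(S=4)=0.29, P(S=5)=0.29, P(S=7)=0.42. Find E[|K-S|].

3.05

E[|K-S|] = Σ_k Σ_s |k-s| · P(K=k)P(S=s)
 = 2·0.145 + 3·0.145 + 5·0.21 + 1·0.145 + 2·0.145 + 4·0.21
 = 0.29 + 0.435 + 1.05 + 0.145 + 0.29 + 0.84
 = 3.05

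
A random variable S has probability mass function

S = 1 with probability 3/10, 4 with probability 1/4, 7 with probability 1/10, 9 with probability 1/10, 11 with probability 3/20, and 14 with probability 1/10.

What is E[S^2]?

55.05

E[S^2] = Σ s^2·P(S=s)
 = 1·3/10 + 16·1/4 + 49·1/10 + 81·1/10 + 121·3/20 + 196·1/10
 = 3/10 + 4 + 49/10 + 81/10 + 363/20 + 98/5
 = 1101/20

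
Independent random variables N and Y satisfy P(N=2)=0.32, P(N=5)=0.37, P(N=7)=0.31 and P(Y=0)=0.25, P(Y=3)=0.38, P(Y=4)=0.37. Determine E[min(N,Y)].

2.2616

E[min(N,Y)] = Σ_n Σ_y min(n,y) · P(N=n)P(Y=y)
 = 0·0.08 + 2·0.1216 + 2·0.1184 + 0·0.0925 + 3·0.1406 + 4·0.1369 + 0·0.0775 + 3·0.1178 + 4·0.1147
 = 0 + 0.2432 + 0.2368 + 0 + 0.4218 + 0.5476 + 0 + 0.3534 + 0.4588
 = 2.2616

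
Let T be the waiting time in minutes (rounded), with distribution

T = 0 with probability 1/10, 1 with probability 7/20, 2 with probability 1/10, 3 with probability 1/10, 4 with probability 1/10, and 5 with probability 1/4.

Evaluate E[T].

E[T] = Σ t·P(T=t)
 = 0·1/10 + 1·7/20 + 2·1/10 + 3·1/10 + 4·1/10 + 5·1/4
 = 0 + 7/20 + 1/5 + 3/10 + 2/5 + 5/4
 = 5/2

2.5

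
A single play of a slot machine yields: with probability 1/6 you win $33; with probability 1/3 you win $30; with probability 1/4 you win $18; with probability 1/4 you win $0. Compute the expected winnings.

20

E[payout] = 33·1/6 + 30·1/3 + 18·1/4 + 0·1/4
 = 11/2 + 10 + 9/2 + 0
 = 20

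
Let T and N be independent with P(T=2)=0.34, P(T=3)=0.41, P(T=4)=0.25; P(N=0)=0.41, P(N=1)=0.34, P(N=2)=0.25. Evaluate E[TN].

E[TN] = Σ_t Σ_n tn · P(T=t)P(N=n)
 = 0·0.1394 + 2·0.1156 + 4·0.085 + 0·0.1681 + 3·0.1394 + 6·0.1025 + 0·0.1025 + 4·0.085 + 8·0.0625
 = 0 + 0.2312 + 0.34 + 0 + 0.4182 + 0.615 + 0 + 0.34 + 0.5
 = 2.4444

2.4444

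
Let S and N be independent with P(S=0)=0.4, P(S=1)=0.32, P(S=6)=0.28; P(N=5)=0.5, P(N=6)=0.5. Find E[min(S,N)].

E[min(S,N)] = Σ_s Σ_n min(s,n) · P(S=s)P(N=n)
 = 0·0.2 + 0·0.2 + 1·0.16 + 1·0.16 + 5·0.14 + 6·0.14
 = 0 + 0 + 0.16 + 0.16 + 0.7 + 0.84
 = 1.86

1.86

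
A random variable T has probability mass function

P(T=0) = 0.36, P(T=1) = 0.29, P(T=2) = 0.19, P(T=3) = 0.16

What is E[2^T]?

2.98

E[2^T] = Σ 2^t·P(T=t)
 = 1·0.36 + 2·0.29 + 4·0.19 + 8·0.16
 = 0.36 + 0.58 + 0.76 + 1.28
 = 2.98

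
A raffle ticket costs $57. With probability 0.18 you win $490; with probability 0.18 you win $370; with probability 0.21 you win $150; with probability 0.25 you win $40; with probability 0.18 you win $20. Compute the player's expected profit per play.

142.9

E[payout] = 490·0.18 + 370·0.18 + 150·0.21 + 40·0.25 + 20·0.18
 = 88.2 + 66.6 + 31.5 + 10 + 3.6
 = 199.9
Net = 199.9 - 57 = 142.9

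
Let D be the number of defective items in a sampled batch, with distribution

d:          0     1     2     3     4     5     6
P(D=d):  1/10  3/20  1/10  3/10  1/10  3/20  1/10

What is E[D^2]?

12.2

E[D^2] = Σ d^2·P(D=d)
 = 0·1/10 + 1·3/20 + 4·1/10 + 9·3/10 + 16·1/10 + 25·3/20 + 36·1/10
 = 0 + 3/20 + 2/5 + 27/10 + 8/5 + 15/4 + 18/5
 = 61/5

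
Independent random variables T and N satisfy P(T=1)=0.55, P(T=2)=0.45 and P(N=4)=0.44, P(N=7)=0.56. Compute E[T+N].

7.13

E[T+N] = Σ_t Σ_n (t+n) · P(T=t)P(N=n)
 = 5·0.242 + 8·0.308 + 6·0.198 + 9·0.252
 = 1.21 + 2.464 + 1.188 + 2.268
 = 7.13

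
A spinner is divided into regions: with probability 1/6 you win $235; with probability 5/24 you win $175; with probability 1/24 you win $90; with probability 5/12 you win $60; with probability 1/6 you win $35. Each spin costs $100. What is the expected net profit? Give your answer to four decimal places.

E[payout] = 235·1/6 + 175·5/24 + 90·1/24 + 60·5/12 + 35·1/6
 = 235/6 + 875/24 + 15/4 + 25 + 35/6
 = 2645/24
Net = 2645/24 - 100 = 245/24

10.2083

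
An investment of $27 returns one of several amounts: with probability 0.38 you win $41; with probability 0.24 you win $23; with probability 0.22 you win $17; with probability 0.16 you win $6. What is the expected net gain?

-1.2

E[payout] = 41·0.38 + 23·0.24 + 17·0.22 + 6·0.16
 = 15.58 + 5.52 + 3.74 + 0.96
 = 25.8
Net = 25.8 - 27 = -1.2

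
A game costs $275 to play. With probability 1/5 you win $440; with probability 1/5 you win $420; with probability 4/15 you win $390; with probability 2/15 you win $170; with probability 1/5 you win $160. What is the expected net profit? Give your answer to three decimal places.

E[payout] = 440·1/5 + 420·1/5 + 390·4/15 + 170·2/15 + 160·1/5
 = 88 + 84 + 104 + 68/3 + 32
 = 992/3
Net = 992/3 - 275 = 167/3

55.667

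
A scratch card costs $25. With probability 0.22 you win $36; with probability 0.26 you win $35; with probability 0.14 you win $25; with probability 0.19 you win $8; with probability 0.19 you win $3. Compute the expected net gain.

E[payout] = 36·0.22 + 35·0.26 + 25·0.14 + 8·0.19 + 3·0.19
 = 7.92 + 9.1 + 3.5 + 1.52 + 0.57
 = 22.61
Net = 22.61 - 25 = -2.39

-2.39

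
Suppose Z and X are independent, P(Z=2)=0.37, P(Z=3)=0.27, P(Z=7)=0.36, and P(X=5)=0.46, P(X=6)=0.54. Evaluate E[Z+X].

E[Z+X] = Σ_z Σ_x (z+x) · P(Z=z)P(X=x)
 = 7·0.1702 + 8·0.1998 + 8·0.1242 + 9·0.1458 + 12·0.1656 + 13·0.1944
 = 1.1914 + 1.5984 + 0.9936 + 1.3122 + 1.9872 + 2.5272
 = 9.61

9.61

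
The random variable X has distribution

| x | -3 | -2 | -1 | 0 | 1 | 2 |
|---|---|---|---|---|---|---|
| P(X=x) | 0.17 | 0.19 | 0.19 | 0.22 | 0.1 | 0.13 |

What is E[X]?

-0.72

E[X] = Σ x·P(X=x)
 = (-3)·0.17 + (-2)·0.19 + (-1)·0.19 + 0·0.22 + 1·0.1 + 2·0.13
 = (-0.51) + (-0.38) + (-0.19) + 0 + 0.1 + 0.26
 = -0.72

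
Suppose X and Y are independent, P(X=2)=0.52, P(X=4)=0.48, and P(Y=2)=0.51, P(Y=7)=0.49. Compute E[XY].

E[XY] = Σ_x Σ_y xy · P(X=x)P(Y=y)
 = 4·0.2652 + 14·0.2548 + 8·0.2448 + 28·0.2352
 = 1.0608 + 3.5672 + 1.9584 + 6.5856
 = 13.172

13.172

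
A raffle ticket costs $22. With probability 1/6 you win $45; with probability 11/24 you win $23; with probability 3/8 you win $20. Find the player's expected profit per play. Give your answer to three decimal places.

3.542

E[payout] = 45·1/6 + 23·11/24 + 20·3/8
 = 15/2 + 253/24 + 15/2
 = 613/24
Net = 613/24 - 22 = 85/24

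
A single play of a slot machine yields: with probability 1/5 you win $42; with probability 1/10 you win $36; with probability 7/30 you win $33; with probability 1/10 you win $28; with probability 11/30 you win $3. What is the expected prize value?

E[payout] = 42·1/5 + 36·1/10 + 33·7/30 + 28·1/10 + 3·11/30
 = 42/5 + 18/5 + 77/10 + 14/5 + 11/10
 = 118/5

23.6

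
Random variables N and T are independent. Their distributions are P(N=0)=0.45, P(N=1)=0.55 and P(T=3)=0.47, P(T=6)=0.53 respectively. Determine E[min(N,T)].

0.55

E[min(N,T)] = Σ_n Σ_t min(n,t) · P(N=n)P(T=t)
 = 0·0.2115 + 0·0.2385 + 1·0.2585 + 1·0.2915
 = 0 + 0 + 0.2585 + 0.2915
 = 0.55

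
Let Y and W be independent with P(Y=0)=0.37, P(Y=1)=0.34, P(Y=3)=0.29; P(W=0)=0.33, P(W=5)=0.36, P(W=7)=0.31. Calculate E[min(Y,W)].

0.8107

E[min(Y,W)] = Σ_y Σ_w min(y,w) · P(Y=y)P(W=w)
 = 0·0.1221 + 0·0.1332 + 0·0.1147 + 0·0.1122 + 1·0.1224 + 1·0.1054 + 0·0.0957 + 3·0.1044 + 3·0.0899
 = 0 + 0 + 0 + 0 + 0.1224 + 0.1054 + 0 + 0.3132 + 0.2697
 = 0.8107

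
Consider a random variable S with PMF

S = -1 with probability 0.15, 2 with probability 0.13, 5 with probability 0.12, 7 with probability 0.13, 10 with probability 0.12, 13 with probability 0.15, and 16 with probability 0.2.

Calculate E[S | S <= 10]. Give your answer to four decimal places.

4.3385

P(S <= 10) = 0.15 + 0.13 + 0.12 + 0.13 + 0.12 = 0.65.
E[S | S <= 10] = [(-1)·0.15 + 2·0.13 + 5·0.12 + 7·0.13 + 10·0.12] / 0.65
 = 2.82 / 0.65
 = 282/65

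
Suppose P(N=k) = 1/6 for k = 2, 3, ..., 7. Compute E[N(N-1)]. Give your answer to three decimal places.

18.667

E[N(N-1)] = Σ n(n-1)·P(N=n)
 = 2·1/6 + 6·1/6 + 12·1/6 + 20·1/6 + 30·1/6 + 42·1/6
 = 1/3 + 1 + 2 + 10/3 + 5 + 7
 = 56/3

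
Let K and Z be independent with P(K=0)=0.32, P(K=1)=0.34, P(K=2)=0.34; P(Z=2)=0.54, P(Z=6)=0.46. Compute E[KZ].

3.9168

E[KZ] = Σ_k Σ_z kz · P(K=k)P(Z=z)
 = 0·0.1728 + 0·0.1472 + 2·0.1836 + 6·0.1564 + 4·0.1836 + 12·0.1564
 = 0 + 0 + 0.3672 + 0.9384 + 0.7344 + 1.8768
 = 3.9168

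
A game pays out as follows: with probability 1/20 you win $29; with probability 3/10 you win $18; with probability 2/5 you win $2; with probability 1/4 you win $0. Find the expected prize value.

7.65

E[payout] = 29·1/20 + 18·3/10 + 2·2/5 + 0·1/4
 = 29/20 + 27/5 + 4/5 + 0
 = 153/20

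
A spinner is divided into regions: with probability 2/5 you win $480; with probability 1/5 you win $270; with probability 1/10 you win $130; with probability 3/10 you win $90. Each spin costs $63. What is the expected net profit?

223

E[payout] = 480·2/5 + 270·1/5 + 130·1/10 + 90·3/10
 = 192 + 54 + 13 + 27
 = 286
Net = 286 - 63 = 223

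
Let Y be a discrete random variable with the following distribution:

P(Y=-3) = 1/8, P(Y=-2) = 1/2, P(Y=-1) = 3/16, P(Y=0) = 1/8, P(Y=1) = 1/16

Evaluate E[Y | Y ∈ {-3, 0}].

P(Y ∈ {-3, 0}) = 1/8 + 1/8 = 1/4.
E[Y | Y ∈ {-3, 0}] = [(-3)·1/8 + 0·1/8] / (1/4)
 = -3/8 / (1/4)
 = -3/2

-1.5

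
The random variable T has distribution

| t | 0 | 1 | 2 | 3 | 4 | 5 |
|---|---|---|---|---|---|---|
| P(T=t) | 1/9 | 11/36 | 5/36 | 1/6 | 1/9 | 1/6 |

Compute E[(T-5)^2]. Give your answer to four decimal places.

E[(T-5)^2] = Σ (t-5)^2·P(T=t)
 = 25·1/9 + 16·11/36 + 9·5/36 + 4·1/6 + 1·1/9 + 0·1/6
 = 25/9 + 44/9 + 5/4 + 2/3 + 1/9 + 0
 = 349/36

9.6944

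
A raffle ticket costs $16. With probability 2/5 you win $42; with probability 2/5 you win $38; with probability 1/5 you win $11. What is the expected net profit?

E[payout] = 42·2/5 + 38·2/5 + 11·1/5
 = 84/5 + 76/5 + 11/5
 = 171/5
Net = 171/5 - 16 = 91/5

18.2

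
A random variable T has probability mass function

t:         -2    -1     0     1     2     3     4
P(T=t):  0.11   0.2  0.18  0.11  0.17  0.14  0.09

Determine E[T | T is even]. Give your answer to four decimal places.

P(T is even) = 0.11 + 0.18 + 0.17 + 0.09 = 0.55.
E[T | T is even] = [(-2)·0.11 + 0·0.18 + 2·0.17 + 4·0.09] / 0.55
 = 0.48 / 0.55
 = 48/55

0.8727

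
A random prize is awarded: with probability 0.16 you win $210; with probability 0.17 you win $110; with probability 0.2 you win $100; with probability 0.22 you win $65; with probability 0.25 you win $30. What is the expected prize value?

94.1

E[payout] = 210·0.16 + 110·0.17 + 100·0.2 + 65·0.22 + 30·0.25
 = 33.6 + 18.7 + 20 + 14.3 + 7.5
 = 94.1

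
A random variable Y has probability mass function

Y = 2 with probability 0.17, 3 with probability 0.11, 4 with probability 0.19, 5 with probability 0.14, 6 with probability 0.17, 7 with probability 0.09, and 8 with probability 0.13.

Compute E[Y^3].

E[Y^3] = Σ y^3·P(Y=y)
 = 8·0.17 + 27·0.11 + 64·0.19 + 125·0.14 + 216·0.17 + 343·0.09 + 512·0.13
 = 1.36 + 2.97 + 12.16 + 17.5 + 36.72 + 30.87 + 66.56
 = 168.14

168.14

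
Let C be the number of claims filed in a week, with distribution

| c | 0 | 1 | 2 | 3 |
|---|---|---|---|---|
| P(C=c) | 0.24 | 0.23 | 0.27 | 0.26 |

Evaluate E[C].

1.55

E[C] = Σ c·P(C=c)
 = 0·0.24 + 1·0.23 + 2·0.27 + 3·0.26
 = 0 + 0.23 + 0.54 + 0.78
 = 1.55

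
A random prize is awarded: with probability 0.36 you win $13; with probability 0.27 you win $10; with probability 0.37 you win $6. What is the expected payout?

E[payout] = 13·0.36 + 10·0.27 + 6·0.37
 = 4.68 + 2.7 + 2.22
 = 9.6

9.6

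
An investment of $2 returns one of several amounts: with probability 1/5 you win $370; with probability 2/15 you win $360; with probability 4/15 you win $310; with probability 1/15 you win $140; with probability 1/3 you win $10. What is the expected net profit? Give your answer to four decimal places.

E[payout] = 370·1/5 + 360·2/15 + 310·4/15 + 140·1/15 + 10·1/3
 = 74 + 48 + 248/3 + 28/3 + 10/3
 = 652/3
Net = 652/3 - 2 = 646/3

215.3333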